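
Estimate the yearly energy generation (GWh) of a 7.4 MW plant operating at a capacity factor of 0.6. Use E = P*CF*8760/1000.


E = 7.4 * 0.6 * 8760 / 1000 = 38.8944 GWh


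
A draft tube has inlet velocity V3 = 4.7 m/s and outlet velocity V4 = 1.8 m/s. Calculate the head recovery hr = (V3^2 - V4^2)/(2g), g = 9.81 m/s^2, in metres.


hr = (4.7^2 - 1.8^2) / (2*9.81) = 0.9608 m


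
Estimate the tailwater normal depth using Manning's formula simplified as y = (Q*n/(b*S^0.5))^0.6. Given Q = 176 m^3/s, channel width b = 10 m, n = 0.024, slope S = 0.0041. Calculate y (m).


y = (176 * 0.024 / (10 * 0.0041^0.5))^0.6 = 3.1017 m


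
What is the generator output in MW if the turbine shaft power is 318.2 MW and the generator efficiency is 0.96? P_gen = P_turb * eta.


P_gen = 318.2 * 0.96 = 305.4720 MW


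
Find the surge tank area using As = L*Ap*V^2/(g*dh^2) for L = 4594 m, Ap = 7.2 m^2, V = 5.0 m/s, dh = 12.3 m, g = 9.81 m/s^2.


As = 4594 * 7.2 * 5.0^2 / (9.81 * 12.3^2) = 557.1656 m^2


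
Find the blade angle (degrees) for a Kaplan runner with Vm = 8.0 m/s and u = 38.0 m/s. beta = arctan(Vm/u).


beta = arctan(8.0 / 38.0) = 11.8887 degrees


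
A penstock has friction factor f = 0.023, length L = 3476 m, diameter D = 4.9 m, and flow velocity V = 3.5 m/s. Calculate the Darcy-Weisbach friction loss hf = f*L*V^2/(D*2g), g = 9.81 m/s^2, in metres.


hf = 0.023 * 3476 * 3.5^2 / (4.9 * 2 * 9.81) = 10.1871 m


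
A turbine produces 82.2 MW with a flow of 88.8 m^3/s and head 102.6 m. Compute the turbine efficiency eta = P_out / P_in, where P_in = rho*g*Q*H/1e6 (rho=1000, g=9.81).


P_in = 1000 * 9.81 * 88.8 * 102.6 / 1e6 = 89.3777 MW
eta = 82.2 / 89.3777 = 0.9197


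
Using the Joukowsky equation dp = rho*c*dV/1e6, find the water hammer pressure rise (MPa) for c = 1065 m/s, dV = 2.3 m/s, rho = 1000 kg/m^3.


dp = 1000 * 1065 * 2.3 / 1e6 = 2.4495 MPa


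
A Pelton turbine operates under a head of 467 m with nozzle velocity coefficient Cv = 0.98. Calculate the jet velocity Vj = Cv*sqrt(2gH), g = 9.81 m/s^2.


Vj = 0.98 * sqrt(2*9.81*467) = 93.8067 m/s


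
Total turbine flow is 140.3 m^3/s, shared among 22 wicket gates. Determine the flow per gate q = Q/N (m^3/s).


q = 140.3 / 22 = 6.3773 m^3/s


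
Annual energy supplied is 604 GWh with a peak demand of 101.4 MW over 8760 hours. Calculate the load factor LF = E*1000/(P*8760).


LF = 604 * 1000 / (101.4 * 8760) = 0.6800


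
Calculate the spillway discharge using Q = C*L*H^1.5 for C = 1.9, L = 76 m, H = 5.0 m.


Q = 1.9 * 76 * 5.0^1.5 = 1614.4411 m^3/s


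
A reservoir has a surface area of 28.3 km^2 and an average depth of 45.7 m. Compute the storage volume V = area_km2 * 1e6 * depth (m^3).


V = 28.3 * 1e6 * 45.7 = 1.2933e+09 m^3


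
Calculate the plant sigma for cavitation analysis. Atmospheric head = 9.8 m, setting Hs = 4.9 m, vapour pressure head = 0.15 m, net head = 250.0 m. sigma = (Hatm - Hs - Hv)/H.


sigma = (9.8 - 4.9 - 0.15) / 250.0 = 0.0190


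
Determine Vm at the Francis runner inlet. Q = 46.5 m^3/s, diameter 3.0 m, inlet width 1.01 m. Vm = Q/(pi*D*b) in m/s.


Vm = 46.5 / (pi * 3.0 * 1.01) = 4.8850 m/s


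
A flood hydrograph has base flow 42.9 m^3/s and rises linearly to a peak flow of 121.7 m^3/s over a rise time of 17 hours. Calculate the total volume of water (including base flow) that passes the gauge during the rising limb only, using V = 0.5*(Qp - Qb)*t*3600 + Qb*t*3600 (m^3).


V = 0.5*(121.7 - 42.9)*17*3600 + 42.9*17*3600 = 5.0368e+06 m^3


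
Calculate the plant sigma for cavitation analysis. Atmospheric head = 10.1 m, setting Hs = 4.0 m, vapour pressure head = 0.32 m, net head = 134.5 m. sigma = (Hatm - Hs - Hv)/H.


sigma = (10.1 - 4.0 - 0.32) / 134.5 = 0.0430


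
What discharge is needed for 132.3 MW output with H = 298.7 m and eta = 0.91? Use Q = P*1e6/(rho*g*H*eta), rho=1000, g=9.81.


Q = 132.3 * 1e6 / (1000 * 9.81 * 298.7 * 0.91) = 49.6151 m^3/s


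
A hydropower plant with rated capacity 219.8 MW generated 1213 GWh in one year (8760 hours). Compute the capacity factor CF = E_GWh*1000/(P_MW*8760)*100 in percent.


CF = 1213 * 1000 / (219.8 * 8760) * 100 = 62.9983 %


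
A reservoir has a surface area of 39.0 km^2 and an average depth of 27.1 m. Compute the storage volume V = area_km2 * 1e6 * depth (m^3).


V = 39.0 * 1e6 * 27.1 = 1.0569e+09 m^3


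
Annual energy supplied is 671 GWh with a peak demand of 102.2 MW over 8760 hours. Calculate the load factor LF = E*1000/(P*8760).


LF = 671 * 1000 / (102.2 * 8760) = 0.7495


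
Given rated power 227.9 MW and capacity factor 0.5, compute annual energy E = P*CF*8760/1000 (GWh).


E = 227.9 * 0.5 * 8760 / 1000 = 998.2020 GWh


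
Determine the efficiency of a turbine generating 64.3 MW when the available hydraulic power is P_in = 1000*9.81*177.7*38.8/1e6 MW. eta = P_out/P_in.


P_in = 1000 * 9.81 * 177.7 * 38.8 / 1e6 = 67.6376 MW
eta = 64.3 / 67.6376 = 0.9507


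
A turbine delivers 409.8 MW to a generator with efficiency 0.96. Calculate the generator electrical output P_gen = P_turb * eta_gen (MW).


P_gen = 409.8 * 0.96 = 393.4080 MW


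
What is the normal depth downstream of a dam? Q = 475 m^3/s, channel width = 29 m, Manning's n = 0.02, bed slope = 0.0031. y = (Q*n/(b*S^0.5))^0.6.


y = (475 * 0.02 / (29 * 0.0031^0.5))^0.6 = 2.8959 m


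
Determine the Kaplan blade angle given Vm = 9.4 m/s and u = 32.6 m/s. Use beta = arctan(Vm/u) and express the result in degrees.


beta = arctan(9.4 / 32.6) = 16.0846 degrees


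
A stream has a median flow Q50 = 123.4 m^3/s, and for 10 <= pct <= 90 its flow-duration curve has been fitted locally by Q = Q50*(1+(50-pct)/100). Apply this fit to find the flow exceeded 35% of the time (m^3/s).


Q = 123.4 * (1 + (50 - 35)/100) = 141.9100 m^3/s


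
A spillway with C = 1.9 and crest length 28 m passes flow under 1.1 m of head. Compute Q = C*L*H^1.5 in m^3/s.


Q = 1.9 * 28 * 1.1^1.5 = 61.3763 m^3/s


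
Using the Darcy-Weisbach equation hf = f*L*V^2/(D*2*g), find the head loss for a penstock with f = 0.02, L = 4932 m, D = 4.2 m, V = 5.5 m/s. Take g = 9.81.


hf = 0.02 * 4932 * 5.5^2 / (4.2 * 2 * 9.81) = 36.2101 m


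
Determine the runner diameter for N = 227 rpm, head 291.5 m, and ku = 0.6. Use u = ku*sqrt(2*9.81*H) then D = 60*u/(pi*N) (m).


u = 0.6 * sqrt(2*9.81*291.5) = 45.3754 m/s
D = 60 * 45.3754 / (pi * 227) = 3.8176 m


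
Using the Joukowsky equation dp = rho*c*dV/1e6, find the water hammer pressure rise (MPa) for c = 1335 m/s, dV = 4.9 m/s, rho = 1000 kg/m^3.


dp = 1000 * 1335 * 4.9 / 1e6 = 6.5415 MPa


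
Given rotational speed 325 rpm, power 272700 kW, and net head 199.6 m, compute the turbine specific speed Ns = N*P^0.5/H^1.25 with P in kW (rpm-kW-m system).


Ns = 325 * 272700^0.5 / 199.6^1.25 = 226.2170


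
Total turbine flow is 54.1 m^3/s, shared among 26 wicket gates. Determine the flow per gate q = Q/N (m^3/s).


q = 54.1 / 26 = 2.0808 m^3/s


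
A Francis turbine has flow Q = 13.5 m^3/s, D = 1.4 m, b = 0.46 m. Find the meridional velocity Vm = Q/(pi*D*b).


Vm = 13.5 / (pi * 1.4 * 0.46) = 6.6726 m/s


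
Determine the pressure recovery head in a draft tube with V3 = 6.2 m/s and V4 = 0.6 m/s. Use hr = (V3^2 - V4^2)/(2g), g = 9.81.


hr = (6.2^2 - 0.6^2) / (2*9.81) = 1.9409 m


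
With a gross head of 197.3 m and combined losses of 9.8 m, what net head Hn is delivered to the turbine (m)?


Hn = 197.3 - 9.8 = 187.5000 m


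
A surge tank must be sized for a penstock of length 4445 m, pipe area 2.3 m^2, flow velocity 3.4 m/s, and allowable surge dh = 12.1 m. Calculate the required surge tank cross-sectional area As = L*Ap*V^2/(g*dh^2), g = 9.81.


As = 4445 * 2.3 * 3.4^2 / (9.81 * 12.1^2) = 82.2844 m^2


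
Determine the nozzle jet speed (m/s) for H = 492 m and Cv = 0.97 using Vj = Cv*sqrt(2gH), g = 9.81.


Vj = 0.97 * sqrt(2*9.81*492) = 95.3024 m/s


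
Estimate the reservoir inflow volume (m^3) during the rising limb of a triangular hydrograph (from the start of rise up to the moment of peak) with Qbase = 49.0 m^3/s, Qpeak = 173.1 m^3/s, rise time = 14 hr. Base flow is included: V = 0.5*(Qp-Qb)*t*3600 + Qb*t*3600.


V = 0.5*(173.1 - 49.0)*14*3600 + 49.0*14*3600 = 5.5969e+06 m^3


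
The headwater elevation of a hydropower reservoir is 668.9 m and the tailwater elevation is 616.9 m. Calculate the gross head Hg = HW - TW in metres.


Hg = 668.9 - 616.9 = 52.0000 m


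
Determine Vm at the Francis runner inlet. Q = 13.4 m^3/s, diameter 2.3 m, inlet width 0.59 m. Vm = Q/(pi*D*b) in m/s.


Vm = 13.4 / (pi * 2.3 * 0.59) = 3.1432 m/s


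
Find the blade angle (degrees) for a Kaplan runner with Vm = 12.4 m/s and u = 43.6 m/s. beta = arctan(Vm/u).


beta = arctan(12.4 / 43.6) = 15.8759 degrees


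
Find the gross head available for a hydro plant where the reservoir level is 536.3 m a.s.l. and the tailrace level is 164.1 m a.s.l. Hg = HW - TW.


Hg = 536.3 - 164.1 = 372.2000 m


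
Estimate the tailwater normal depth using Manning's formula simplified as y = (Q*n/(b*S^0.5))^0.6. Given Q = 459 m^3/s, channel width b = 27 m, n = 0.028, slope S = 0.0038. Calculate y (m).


y = (459 * 0.028 / (27 * 0.0038^0.5))^0.6 = 3.4090 m


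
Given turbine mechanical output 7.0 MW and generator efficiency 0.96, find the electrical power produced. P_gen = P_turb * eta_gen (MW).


P_gen = 7.0 * 0.96 = 6.7200 MW


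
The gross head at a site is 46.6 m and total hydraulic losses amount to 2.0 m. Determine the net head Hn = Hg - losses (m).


Hn = 46.6 - 2.0 = 44.6000 m


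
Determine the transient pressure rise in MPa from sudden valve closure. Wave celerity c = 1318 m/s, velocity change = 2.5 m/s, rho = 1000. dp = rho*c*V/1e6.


dp = 1000 * 1318 * 2.5 / 1e6 = 3.2950 MPa


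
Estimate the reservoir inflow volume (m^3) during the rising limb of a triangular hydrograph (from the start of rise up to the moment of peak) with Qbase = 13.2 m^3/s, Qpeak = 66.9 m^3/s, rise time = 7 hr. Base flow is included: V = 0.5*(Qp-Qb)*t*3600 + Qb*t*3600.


V = 0.5*(66.9 - 13.2)*7*3600 + 13.2*7*3600 = 1.0093e+06 m^3


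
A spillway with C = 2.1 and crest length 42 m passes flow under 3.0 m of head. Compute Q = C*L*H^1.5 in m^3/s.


Q = 2.1 * 42 * 3.0^1.5 = 458.3006 m^3/s


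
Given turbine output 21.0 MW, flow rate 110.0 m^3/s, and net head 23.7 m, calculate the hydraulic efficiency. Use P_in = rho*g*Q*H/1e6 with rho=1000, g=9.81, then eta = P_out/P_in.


P_in = 1000 * 9.81 * 110.0 * 23.7 / 1e6 = 25.5747 MW
eta = 21.0 / 25.5747 = 0.8211


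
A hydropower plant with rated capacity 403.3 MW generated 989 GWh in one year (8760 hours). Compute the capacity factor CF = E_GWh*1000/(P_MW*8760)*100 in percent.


CF = 989 * 1000 / (403.3 * 8760) * 100 = 27.9939 %


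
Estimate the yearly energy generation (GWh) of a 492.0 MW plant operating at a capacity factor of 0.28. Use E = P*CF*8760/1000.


E = 492.0 * 0.28 * 8760 / 1000 = 1206.7776 GWh


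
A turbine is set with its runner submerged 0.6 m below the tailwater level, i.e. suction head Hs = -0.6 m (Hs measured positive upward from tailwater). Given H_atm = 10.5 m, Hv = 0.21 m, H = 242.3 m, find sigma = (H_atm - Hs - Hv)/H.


sigma = (10.5 - (-0.6) - 0.21) / 242.3 = 0.0449


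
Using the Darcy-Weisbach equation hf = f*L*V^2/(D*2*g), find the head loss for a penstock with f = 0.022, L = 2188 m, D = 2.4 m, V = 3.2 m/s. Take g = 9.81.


hf = 0.022 * 2188 * 3.2^2 / (2.4 * 2 * 9.81) = 10.4679 m


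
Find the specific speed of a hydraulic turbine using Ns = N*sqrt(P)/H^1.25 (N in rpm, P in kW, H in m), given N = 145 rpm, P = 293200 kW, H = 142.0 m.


Ns = 145 * 293200^0.5 / 142.0^1.25 = 160.1731


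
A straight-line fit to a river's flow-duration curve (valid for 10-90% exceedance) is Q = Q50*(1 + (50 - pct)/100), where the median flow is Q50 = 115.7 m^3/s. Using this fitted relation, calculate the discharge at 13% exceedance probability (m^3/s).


Q = 115.7 * (1 + (50 - 13)/100) = 158.5090 m^3/s


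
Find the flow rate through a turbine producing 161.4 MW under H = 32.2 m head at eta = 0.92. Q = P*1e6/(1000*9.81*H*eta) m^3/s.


Q = 161.4 * 1e6 / (1000 * 9.81 * 32.2 * 0.92) = 555.3808 m^3/s


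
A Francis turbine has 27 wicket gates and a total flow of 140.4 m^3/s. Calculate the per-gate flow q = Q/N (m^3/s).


q = 140.4 / 27 = 5.2000 m^3/s


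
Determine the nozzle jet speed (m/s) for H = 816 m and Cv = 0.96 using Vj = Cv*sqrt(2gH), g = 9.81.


Vj = 0.96 * sqrt(2*9.81*816) = 121.4691 m/s


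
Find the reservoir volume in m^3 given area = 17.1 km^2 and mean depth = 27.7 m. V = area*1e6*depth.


V = 17.1 * 1e6 * 27.7 = 4.7367e+08 m^3


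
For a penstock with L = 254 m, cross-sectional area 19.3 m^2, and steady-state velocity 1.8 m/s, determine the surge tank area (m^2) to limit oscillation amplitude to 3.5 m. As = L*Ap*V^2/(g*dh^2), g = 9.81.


As = 254 * 19.3 * 1.8^2 / (9.81 * 3.5^2) = 132.1694 m^2


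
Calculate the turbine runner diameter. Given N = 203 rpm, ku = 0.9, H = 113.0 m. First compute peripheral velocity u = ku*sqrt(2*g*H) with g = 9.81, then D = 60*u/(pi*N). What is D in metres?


u = 0.9 * sqrt(2*9.81*113.0) = 42.3771 m/s
D = 60 * 42.3771 / (pi * 203) = 3.9869 m


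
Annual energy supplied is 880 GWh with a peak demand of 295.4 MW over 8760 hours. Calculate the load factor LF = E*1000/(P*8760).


LF = 880 * 1000 / (295.4 * 8760) = 0.3401


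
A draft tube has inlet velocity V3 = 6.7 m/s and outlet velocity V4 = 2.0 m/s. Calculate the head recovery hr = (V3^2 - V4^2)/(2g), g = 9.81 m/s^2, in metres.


hr = (6.7^2 - 2.0^2) / (2*9.81) = 2.0841 m


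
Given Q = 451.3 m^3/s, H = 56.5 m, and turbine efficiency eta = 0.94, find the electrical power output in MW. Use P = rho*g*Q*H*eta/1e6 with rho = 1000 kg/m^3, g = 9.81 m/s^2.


P = 1000 * 9.81 * 451.3 * 56.5 * 0.94 / 1e6 = 235.1314 MW


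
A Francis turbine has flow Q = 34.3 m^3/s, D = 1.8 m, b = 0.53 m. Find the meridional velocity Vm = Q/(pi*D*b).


Vm = 34.3 / (pi * 1.8 * 0.53) = 11.4445 m/s


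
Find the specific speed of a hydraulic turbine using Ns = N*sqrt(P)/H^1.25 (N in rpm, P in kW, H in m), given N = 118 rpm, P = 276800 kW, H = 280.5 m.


Ns = 118 * 276800^0.5 / 280.5^1.25 = 54.0815


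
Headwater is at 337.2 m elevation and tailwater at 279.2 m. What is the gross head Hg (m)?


Hg = 337.2 - 279.2 = 58.0000 m


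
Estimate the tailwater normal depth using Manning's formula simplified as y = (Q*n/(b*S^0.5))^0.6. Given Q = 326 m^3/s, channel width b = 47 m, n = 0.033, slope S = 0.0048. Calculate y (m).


y = (326 * 0.033 / (47 * 0.0048^0.5))^0.6 = 2.0484 m


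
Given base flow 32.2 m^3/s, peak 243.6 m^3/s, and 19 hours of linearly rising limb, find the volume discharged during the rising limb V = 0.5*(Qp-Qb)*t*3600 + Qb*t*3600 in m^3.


V = 0.5*(243.6 - 32.2)*19*3600 + 32.2*19*3600 = 9.4324e+06 m^3


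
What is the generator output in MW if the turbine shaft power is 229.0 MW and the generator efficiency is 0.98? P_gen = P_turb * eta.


P_gen = 229.0 * 0.98 = 224.4200 MW


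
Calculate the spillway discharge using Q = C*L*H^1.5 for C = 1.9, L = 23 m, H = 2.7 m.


Q = 1.9 * 23 * 2.7^1.5 = 193.8774 m^3/s


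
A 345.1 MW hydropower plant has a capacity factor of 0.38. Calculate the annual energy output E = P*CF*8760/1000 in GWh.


E = 345.1 * 0.38 * 8760 / 1000 = 1148.7689 GWh


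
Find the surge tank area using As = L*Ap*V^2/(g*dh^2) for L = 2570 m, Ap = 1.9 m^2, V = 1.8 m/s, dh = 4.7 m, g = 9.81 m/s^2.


As = 2570 * 1.9 * 1.8^2 / (9.81 * 4.7^2) = 73.0074 m^2


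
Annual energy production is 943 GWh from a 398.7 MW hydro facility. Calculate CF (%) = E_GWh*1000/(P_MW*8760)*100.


CF = 943 * 1000 / (398.7 * 8760) * 100 = 26.9998 %


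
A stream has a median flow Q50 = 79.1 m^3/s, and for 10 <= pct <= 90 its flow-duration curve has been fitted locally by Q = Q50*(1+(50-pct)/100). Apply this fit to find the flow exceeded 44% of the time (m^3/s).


Q = 79.1 * (1 + (50 - 44)/100) = 83.8460 m^3/s


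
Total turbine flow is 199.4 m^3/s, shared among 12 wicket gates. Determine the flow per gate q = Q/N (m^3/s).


q = 199.4 / 12 = 16.6167 m^3/s


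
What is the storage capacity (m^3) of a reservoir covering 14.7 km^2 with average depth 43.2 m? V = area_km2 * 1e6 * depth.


V = 14.7 * 1e6 * 43.2 = 6.3504e+08 m^3


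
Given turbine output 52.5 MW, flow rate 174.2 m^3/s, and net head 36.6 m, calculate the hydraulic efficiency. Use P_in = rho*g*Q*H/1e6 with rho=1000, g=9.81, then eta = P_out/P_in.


P_in = 1000 * 9.81 * 174.2 * 36.6 / 1e6 = 62.5458 MW
eta = 52.5 / 62.5458 = 0.8394


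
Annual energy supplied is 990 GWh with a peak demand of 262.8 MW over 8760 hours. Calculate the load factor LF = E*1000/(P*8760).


LF = 990 * 1000 / (262.8 * 8760) = 0.4300


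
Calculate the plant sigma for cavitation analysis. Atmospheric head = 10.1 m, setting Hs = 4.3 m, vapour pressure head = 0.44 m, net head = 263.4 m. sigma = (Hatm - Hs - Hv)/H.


sigma = (10.1 - 4.3 - 0.44) / 263.4 = 0.0203


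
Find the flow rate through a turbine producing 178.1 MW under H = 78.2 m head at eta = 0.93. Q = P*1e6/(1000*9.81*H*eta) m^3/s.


Q = 178.1 * 1e6 / (1000 * 9.81 * 78.2 * 0.93) = 249.6348 m^3/s


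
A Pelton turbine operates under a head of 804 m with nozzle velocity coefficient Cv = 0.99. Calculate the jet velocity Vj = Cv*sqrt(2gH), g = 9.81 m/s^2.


Vj = 0.99 * sqrt(2*9.81*804) = 124.3405 m/s


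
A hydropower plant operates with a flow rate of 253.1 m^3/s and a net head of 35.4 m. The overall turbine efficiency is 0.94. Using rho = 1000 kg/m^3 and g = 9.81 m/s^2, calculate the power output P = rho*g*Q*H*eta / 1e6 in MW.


P = 1000 * 9.81 * 253.1 * 35.4 * 0.94 / 1e6 = 82.6213 MW


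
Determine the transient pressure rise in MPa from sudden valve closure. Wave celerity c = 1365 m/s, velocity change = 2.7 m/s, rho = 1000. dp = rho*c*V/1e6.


dp = 1000 * 1365 * 2.7 / 1e6 = 3.6855 MPa


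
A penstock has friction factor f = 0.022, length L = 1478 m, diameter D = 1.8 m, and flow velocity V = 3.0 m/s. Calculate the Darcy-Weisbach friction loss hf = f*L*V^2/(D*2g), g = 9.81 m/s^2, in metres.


hf = 0.022 * 1478 * 3.0^2 / (1.8 * 2 * 9.81) = 8.2864 m


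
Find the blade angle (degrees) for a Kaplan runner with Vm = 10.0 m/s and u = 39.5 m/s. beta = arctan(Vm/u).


beta = arctan(10.0 / 39.5) = 14.2068 degrees


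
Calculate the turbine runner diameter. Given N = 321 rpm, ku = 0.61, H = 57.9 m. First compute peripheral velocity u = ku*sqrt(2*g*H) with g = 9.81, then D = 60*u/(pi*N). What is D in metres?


u = 0.61 * sqrt(2*9.81*57.9) = 20.5598 m/s
D = 60 * 20.5598 / (pi * 321) = 1.2232 m


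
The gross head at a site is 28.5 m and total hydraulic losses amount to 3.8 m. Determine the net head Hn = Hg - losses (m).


Hn = 28.5 - 3.8 = 24.7000 m


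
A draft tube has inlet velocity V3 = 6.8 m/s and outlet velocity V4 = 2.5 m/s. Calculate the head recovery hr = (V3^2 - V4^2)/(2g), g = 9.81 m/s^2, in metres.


hr = (6.8^2 - 2.5^2) / (2*9.81) = 2.0382 m


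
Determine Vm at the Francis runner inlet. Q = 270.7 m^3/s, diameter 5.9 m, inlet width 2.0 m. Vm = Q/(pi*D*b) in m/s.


Vm = 270.7 / (pi * 5.9 * 2.0) = 7.3022 m/s


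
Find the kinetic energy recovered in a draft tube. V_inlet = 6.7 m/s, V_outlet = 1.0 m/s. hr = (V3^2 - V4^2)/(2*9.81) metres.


hr = (6.7^2 - 1.0^2) / (2*9.81) = 2.2370 m


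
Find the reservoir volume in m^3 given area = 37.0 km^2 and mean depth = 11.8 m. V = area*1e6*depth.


V = 37.0 * 1e6 * 11.8 = 4.3660e+08 m^3


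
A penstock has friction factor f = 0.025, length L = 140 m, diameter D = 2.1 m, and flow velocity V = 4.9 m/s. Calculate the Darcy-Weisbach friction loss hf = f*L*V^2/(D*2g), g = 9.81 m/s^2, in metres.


hf = 0.025 * 140 * 4.9^2 / (2.1 * 2 * 9.81) = 2.0396 m


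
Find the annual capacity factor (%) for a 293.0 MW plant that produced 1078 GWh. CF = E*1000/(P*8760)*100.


CF = 1078 * 1000 / (293.0 * 8760) * 100 = 41.9998 %


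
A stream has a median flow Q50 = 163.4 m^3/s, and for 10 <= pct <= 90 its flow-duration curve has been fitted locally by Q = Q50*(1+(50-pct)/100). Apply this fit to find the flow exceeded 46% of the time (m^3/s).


Q = 163.4 * (1 + (50 - 46)/100) = 169.9360 m^3/s


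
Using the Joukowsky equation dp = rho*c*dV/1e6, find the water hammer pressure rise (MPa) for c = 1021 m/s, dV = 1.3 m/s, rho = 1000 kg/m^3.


dp = 1000 * 1021 * 1.3 / 1e6 = 1.3273 MPa


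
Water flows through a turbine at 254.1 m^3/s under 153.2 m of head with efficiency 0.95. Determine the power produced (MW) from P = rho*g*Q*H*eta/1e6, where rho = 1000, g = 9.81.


P = 1000 * 9.81 * 254.1 * 153.2 * 0.95 / 1e6 = 362.7906 MW


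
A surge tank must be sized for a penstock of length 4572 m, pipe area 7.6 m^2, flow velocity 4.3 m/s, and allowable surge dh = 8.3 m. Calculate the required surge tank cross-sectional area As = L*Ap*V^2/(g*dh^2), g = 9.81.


As = 4572 * 7.6 * 4.3^2 / (9.81 * 8.3^2) = 950.6738 m^2


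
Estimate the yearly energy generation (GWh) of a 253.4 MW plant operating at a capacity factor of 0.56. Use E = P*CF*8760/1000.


E = 253.4 * 0.56 * 8760 / 1000 = 1243.0790 GWh


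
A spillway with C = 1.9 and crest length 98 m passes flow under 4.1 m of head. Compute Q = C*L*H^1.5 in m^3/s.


Q = 1.9 * 98 * 4.1^1.5 = 1545.8077 m^3/s


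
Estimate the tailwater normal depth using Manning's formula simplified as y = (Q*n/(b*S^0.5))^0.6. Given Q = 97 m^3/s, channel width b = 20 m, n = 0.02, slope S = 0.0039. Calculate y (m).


y = (97 * 0.02 / (20 * 0.0039^0.5))^0.6 = 1.3024 m


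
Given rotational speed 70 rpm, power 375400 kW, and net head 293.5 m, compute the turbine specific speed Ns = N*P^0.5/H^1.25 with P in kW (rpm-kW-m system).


Ns = 70 * 375400^0.5 / 293.5^1.25 = 35.3049


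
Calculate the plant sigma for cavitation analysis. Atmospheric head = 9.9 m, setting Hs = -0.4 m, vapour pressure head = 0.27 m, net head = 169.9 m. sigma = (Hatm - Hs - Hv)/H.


sigma = (9.9 - (-0.4) - 0.27) / 169.9 = 0.0590


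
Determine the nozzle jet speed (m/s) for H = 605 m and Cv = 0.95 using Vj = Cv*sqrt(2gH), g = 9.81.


Vj = 0.95 * sqrt(2*9.81*605) = 103.5025 m/s


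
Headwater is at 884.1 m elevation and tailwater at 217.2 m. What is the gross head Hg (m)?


Hg = 884.1 - 217.2 = 666.9000 m


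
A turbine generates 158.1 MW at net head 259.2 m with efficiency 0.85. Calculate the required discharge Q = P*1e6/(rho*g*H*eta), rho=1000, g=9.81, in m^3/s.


Q = 158.1 * 1e6 / (1000 * 9.81 * 259.2 * 0.85) = 73.1491 m^3/s


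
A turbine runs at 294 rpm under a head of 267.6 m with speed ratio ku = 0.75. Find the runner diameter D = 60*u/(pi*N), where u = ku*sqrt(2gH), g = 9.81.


u = 0.75 * sqrt(2*9.81*267.6) = 54.3443 m/s
D = 60 * 54.3443 / (pi * 294) = 3.5303 m


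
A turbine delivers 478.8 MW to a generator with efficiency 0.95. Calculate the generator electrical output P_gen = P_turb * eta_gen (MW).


P_gen = 478.8 * 0.95 = 454.8600 MW


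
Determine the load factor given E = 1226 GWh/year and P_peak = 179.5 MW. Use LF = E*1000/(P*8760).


LF = 1226 * 1000 / (179.5 * 8760) = 0.7797


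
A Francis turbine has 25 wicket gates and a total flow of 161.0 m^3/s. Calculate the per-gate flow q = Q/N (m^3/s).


q = 161.0 / 25 = 6.4400 m^3/s


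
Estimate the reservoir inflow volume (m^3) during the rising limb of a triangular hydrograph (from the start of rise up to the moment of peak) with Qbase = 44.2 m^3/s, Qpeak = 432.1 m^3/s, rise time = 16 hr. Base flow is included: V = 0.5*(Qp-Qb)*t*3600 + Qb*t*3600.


V = 0.5*(432.1 - 44.2)*16*3600 + 44.2*16*3600 = 1.3717e+07 m^3


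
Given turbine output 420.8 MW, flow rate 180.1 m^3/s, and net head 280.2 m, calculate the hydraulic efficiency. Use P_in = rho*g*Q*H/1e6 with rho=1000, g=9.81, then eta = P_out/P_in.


P_in = 1000 * 9.81 * 180.1 * 280.2 / 1e6 = 495.0520 MW
eta = 420.8 / 495.0520 = 0.8500


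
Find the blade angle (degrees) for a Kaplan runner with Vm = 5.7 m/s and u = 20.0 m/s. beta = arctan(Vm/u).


beta = arctan(5.7 / 20.0) = 15.9076 degrees


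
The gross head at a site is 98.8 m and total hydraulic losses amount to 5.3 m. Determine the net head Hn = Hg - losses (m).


Hn = 98.8 - 5.3 = 93.5000 m


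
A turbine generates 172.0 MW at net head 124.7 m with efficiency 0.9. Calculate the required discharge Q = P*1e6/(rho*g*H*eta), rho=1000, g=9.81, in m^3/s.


Q = 172.0 * 1e6 / (1000 * 9.81 * 124.7 * 0.9) = 156.2250 m^3/s


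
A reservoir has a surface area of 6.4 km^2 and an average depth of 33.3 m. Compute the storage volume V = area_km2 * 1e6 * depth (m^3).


V = 6.4 * 1e6 * 33.3 = 2.1312e+08 m^3


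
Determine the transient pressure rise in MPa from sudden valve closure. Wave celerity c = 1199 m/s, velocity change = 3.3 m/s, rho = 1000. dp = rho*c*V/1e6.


dp = 1000 * 1199 * 3.3 / 1e6 = 3.9567 MPa


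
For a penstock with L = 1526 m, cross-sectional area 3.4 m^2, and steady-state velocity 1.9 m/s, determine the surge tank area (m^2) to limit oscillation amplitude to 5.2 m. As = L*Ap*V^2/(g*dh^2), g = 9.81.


As = 1526 * 3.4 * 1.9^2 / (9.81 * 5.2^2) = 70.6098 m^2


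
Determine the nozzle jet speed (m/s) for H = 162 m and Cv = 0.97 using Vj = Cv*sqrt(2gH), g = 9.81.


Vj = 0.97 * sqrt(2*9.81*162) = 54.6863 m/s


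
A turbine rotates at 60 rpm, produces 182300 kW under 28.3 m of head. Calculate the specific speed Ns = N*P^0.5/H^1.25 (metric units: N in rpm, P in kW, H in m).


Ns = 60 * 182300^0.5 / 28.3^1.25 = 392.4746


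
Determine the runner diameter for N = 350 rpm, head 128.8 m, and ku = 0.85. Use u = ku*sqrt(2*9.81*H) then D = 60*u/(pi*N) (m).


u = 0.85 * sqrt(2*9.81*128.8) = 42.7294 m/s
D = 60 * 42.7294 / (pi * 350) = 2.3316 m


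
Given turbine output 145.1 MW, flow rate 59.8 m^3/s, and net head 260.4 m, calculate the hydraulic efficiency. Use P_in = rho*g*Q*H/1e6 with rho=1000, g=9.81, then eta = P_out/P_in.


P_in = 1000 * 9.81 * 59.8 * 260.4 / 1e6 = 152.7605 MW
eta = 145.1 / 152.7605 = 0.9499


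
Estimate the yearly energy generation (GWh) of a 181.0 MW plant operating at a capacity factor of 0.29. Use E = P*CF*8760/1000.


E = 181.0 * 0.29 * 8760 / 1000 = 459.8124 GWh


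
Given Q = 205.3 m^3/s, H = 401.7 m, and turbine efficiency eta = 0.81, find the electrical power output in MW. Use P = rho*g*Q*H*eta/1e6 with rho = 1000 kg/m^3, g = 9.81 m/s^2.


P = 1000 * 9.81 * 205.3 * 401.7 * 0.81 / 1e6 = 655.3070 MW


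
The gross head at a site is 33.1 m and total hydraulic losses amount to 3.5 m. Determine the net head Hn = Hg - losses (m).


Hn = 33.1 - 3.5 = 29.6000 m


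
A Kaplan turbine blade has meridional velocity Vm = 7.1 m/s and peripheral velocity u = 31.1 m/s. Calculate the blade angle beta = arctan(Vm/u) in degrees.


beta = arctan(7.1 / 31.1) = 12.8600 degrees


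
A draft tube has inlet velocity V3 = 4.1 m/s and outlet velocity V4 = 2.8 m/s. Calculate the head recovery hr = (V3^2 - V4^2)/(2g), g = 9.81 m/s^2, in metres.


hr = (4.1^2 - 2.8^2) / (2*9.81) = 0.4572 m


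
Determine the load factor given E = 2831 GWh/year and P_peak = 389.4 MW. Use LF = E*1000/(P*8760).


LF = 2831 * 1000 / (389.4 * 8760) = 0.8299


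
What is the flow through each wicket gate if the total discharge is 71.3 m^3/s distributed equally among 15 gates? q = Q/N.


q = 71.3 / 15 = 4.7533 m^3/s


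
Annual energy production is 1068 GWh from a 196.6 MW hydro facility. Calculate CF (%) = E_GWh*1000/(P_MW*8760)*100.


CF = 1068 * 1000 / (196.6 * 8760) * 100 = 62.0131 %


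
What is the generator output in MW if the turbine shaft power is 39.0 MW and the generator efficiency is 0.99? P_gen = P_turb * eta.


P_gen = 39.0 * 0.99 = 38.6100 MW


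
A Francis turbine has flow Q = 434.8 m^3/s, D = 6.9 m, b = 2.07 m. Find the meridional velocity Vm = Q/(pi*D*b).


Vm = 434.8 / (pi * 6.9 * 2.07) = 9.6899 m/s


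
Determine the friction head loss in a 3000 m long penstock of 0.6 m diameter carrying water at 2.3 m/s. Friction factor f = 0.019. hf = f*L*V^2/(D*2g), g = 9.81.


hf = 0.019 * 3000 * 2.3^2 / (0.6 * 2 * 9.81) = 25.6142 m


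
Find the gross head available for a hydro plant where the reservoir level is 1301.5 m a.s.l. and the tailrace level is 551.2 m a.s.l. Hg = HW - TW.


Hg = 1301.5 - 551.2 = 750.3000 m


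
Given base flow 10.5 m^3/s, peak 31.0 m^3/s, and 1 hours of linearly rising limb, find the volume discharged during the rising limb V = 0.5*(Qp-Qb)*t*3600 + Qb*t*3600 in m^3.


V = 0.5*(31.0 - 10.5)*1*3600 + 10.5*1*3600 = 74700.0000 m^3


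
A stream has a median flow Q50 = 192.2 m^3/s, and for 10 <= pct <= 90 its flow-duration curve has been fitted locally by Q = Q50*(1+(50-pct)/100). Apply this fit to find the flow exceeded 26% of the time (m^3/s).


Q = 192.2 * (1 + (50 - 26)/100) = 238.3280 m^3/s


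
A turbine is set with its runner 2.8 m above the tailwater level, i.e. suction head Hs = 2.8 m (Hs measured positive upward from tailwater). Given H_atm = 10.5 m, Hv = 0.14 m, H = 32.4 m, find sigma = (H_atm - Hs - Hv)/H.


sigma = (10.5 - 2.8 - 0.14) / 32.4 = 0.2333


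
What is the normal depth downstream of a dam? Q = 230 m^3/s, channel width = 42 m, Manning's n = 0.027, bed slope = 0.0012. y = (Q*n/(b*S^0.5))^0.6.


y = (230 * 0.027 / (42 * 0.0012^0.5))^0.6 = 2.3886 m


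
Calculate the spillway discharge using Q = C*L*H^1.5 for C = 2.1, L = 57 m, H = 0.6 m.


Q = 2.1 * 57 * 0.6^1.5 = 55.6315 m^3/s


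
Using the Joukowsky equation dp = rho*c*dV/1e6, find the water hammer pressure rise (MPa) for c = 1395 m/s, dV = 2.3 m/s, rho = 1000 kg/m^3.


dp = 1000 * 1395 * 2.3 / 1e6 = 3.2085 MPa


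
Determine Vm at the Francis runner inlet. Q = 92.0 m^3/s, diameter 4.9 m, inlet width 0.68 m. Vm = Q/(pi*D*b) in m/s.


Vm = 92.0 / (pi * 4.9 * 0.68) = 8.7889 m/s


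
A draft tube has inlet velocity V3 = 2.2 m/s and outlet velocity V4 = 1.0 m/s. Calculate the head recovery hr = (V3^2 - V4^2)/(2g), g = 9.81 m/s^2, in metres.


hr = (2.2^2 - 1.0^2) / (2*9.81) = 0.1957 m


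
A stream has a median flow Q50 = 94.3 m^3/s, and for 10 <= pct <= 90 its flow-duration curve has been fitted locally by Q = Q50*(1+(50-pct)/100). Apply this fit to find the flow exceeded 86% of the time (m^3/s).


Q = 94.3 * (1 + (50 - 86)/100) = 60.3520 m^3/s


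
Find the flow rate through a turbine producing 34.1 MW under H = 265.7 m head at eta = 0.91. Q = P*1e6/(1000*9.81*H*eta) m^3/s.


Q = 34.1 * 1e6 / (1000 * 9.81 * 265.7 * 0.91) = 14.3765 m^3/s


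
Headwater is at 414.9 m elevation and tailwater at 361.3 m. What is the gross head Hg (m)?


Hg = 414.9 - 361.3 = 53.6000 m


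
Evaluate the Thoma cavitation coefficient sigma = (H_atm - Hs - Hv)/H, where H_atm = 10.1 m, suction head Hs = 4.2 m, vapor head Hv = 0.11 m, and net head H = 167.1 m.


sigma = (10.1 - 4.2 - 0.11) / 167.1 = 0.0346


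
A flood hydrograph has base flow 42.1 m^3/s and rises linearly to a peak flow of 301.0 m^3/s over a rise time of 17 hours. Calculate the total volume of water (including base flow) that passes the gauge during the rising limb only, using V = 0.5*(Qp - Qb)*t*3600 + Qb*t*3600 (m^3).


V = 0.5*(301.0 - 42.1)*17*3600 + 42.1*17*3600 = 1.0499e+07 m^3


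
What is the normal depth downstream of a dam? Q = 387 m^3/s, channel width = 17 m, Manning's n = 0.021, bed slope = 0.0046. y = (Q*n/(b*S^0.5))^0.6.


y = (387 * 0.021 / (17 * 0.0046^0.5))^0.6 = 3.2275 m


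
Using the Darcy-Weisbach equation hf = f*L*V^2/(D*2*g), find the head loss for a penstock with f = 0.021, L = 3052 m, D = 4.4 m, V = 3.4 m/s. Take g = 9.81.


hf = 0.021 * 3052 * 3.4^2 / (4.4 * 2 * 9.81) = 8.5824 m


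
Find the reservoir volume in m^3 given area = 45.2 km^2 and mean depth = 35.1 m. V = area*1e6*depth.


V = 45.2 * 1e6 * 35.1 = 1.5865e+09 m^3


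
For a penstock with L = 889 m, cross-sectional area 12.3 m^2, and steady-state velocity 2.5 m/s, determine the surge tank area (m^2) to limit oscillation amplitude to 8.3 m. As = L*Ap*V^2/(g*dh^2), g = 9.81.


As = 889 * 12.3 * 2.5^2 / (9.81 * 8.3^2) = 101.1257 m^2


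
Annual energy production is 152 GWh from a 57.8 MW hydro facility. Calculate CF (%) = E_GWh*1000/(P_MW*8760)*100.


CF = 152 * 1000 / (57.8 * 8760) * 100 = 30.0201 %


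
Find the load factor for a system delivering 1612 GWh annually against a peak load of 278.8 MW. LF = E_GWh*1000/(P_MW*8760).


LF = 1612 * 1000 / (278.8 * 8760) = 0.6600


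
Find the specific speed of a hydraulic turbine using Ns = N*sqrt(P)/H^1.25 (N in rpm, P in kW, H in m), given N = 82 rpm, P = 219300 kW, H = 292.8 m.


Ns = 82 * 219300^0.5 / 292.8^1.25 = 31.7044


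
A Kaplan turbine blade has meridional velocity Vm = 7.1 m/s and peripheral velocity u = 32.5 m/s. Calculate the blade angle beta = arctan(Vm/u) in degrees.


beta = arctan(7.1 / 32.5) = 12.3233 degrees


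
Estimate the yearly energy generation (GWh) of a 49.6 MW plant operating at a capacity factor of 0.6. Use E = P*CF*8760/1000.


E = 49.6 * 0.6 * 8760 / 1000 = 260.6976 GWh


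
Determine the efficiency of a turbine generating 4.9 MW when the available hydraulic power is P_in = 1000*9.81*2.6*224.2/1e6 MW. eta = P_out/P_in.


P_in = 1000 * 9.81 * 2.6 * 224.2 / 1e6 = 5.7184 MW
eta = 4.9 / 5.7184 = 0.8569


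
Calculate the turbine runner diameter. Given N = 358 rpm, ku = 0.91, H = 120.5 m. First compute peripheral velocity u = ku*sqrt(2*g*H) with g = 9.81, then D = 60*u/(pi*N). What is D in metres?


u = 0.91 * sqrt(2*9.81*120.5) = 44.2471 m/s
D = 60 * 44.2471 / (pi * 358) = 2.3605 m


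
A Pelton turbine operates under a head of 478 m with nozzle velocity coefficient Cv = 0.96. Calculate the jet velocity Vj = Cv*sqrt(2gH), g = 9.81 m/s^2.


Vj = 0.96 * sqrt(2*9.81*478) = 92.9683 m/s


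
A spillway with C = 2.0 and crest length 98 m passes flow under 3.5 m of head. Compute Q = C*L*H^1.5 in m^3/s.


Q = 2.0 * 98 * 3.5^1.5 = 1283.3885 m^3/s


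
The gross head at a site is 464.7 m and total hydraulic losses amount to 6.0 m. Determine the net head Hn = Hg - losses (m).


Hn = 464.7 - 6.0 = 458.7000 m


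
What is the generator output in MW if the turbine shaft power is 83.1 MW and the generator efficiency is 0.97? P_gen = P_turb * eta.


P_gen = 83.1 * 0.97 = 80.6070 MW


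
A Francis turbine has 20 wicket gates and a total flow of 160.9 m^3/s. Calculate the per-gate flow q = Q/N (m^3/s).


q = 160.9 / 20 = 8.0450 m^3/s


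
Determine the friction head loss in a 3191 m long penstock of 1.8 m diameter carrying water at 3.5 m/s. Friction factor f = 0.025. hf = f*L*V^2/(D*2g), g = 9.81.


hf = 0.025 * 3191 * 3.5^2 / (1.8 * 2 * 9.81) = 27.6714 m


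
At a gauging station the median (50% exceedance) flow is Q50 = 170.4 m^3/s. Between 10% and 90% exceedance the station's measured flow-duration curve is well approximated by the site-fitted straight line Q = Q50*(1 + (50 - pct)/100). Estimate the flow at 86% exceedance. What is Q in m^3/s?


Q = 170.4 * (1 + (50 - 86)/100) = 109.0560 m^3/s


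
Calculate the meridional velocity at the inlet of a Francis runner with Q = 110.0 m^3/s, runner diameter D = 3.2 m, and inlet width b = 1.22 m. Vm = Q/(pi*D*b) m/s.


Vm = 110.0 / (pi * 3.2 * 1.22) = 8.9688 m/s


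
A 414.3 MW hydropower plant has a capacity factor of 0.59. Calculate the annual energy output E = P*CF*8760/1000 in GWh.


E = 414.3 * 0.59 * 8760 / 1000 = 2141.2681 GWh


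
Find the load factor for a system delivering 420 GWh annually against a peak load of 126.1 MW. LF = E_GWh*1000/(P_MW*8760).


LF = 420 * 1000 / (126.1 * 8760) = 0.3802


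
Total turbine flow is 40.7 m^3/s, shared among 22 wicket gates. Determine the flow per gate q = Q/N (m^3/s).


q = 40.7 / 22 = 1.8500 m^3/s


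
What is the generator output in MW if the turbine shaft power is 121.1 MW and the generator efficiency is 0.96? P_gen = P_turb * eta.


P_gen = 121.1 * 0.96 = 116.2560 MW


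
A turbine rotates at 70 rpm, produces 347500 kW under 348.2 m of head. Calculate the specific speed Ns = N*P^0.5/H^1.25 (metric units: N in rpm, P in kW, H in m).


Ns = 70 * 347500^0.5 / 348.2^1.25 = 27.4340


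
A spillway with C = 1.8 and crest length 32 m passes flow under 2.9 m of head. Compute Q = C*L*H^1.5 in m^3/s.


Q = 1.8 * 32 * 2.9^1.5 = 284.4589 m^3/s


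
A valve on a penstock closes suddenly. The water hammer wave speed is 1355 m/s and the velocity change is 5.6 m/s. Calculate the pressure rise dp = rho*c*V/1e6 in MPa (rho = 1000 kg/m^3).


dp = 1000 * 1355 * 5.6 / 1e6 = 7.5880 MPa


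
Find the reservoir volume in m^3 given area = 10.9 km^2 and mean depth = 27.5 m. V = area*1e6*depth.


V = 10.9 * 1e6 * 27.5 = 2.9975e+08 m^3


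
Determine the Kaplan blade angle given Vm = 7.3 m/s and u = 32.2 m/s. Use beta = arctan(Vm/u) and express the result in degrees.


beta = arctan(7.3 / 32.2) = 12.7735 degrees


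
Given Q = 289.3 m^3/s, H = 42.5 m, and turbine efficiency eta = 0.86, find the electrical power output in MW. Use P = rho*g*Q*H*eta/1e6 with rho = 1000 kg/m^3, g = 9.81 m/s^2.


P = 1000 * 9.81 * 289.3 * 42.5 * 0.86 / 1e6 = 103.7301 MW


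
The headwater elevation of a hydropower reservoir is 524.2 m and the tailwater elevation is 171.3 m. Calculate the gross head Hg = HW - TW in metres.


Hg = 524.2 - 171.3 = 352.9000 m


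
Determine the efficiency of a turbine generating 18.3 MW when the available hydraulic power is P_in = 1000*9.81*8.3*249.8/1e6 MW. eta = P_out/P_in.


P_in = 1000 * 9.81 * 8.3 * 249.8 / 1e6 = 20.3395 MW
eta = 18.3 / 20.3395 = 0.8997


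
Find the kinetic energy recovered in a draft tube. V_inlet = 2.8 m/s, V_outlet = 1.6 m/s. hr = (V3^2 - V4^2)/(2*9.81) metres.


hr = (2.8^2 - 1.6^2) / (2*9.81) = 0.2691 m


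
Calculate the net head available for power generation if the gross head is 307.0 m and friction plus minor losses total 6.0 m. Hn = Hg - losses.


Hn = 307.0 - 6.0 = 301.0000 m


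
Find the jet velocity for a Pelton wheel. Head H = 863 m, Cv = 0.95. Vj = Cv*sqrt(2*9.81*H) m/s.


Vj = 0.95 * sqrt(2*9.81*863) = 123.6171 m/s


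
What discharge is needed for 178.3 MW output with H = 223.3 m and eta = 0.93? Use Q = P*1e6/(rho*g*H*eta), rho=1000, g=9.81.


Q = 178.3 * 1e6 / (1000 * 9.81 * 223.3 * 0.93) = 87.5207 m^3/s


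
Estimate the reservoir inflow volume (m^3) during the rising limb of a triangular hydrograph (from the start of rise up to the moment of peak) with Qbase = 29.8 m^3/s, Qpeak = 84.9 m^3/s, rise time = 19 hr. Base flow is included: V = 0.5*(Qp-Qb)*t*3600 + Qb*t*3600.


V = 0.5*(84.9 - 29.8)*19*3600 + 29.8*19*3600 = 3.9227e+06 m^3


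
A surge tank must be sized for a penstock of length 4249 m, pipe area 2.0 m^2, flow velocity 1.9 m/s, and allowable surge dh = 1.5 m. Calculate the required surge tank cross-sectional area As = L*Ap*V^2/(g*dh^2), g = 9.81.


As = 4249 * 2.0 * 1.9^2 / (9.81 * 1.5^2) = 1389.8643 m^2


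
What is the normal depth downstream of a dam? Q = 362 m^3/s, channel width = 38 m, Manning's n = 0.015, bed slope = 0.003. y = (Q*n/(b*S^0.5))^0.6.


y = (362 * 0.015 / (38 * 0.003^0.5))^0.6 = 1.7778 m


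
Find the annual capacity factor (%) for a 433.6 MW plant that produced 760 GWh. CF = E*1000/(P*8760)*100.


CF = 760 * 1000 / (433.6 * 8760) * 100 = 20.0088 %
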